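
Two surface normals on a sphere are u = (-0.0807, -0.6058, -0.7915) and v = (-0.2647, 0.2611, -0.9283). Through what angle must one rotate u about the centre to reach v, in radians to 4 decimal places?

u·v = 0.5979; |u| = 1.0000, |v| = 1.0000.
cos θ = (u·v)/(|u||v|) = 0.5979, so θ = 0.9299 rad.

0.9299 rad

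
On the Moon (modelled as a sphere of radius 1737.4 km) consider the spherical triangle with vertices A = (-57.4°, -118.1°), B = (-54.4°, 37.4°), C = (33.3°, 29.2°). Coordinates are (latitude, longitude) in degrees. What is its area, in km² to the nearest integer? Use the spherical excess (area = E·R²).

3046344 km²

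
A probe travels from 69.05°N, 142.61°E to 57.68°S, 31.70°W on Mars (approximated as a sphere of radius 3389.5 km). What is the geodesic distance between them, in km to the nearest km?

9960 km

With latitudes φ₁ = 69.050°, φ₂ = -57.680° and longitude difference Δλ = -174.310°:
cos c = sin φ₁ sin φ₂ + cos φ₁ cos φ₂ cos Δλ = (0.9339)(-0.8451) + (0.3576)(0.5346)(-0.9951) = -0.97943,
so c = arccos(-0.97943) = 2.93843 rad.
Distance = R·c = 3389.5 × 2.9384 ≈ 9960 km.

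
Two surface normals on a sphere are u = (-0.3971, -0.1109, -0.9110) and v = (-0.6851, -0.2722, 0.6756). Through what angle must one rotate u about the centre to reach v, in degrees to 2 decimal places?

u·v = -0.3132; |u| = 1.0000, |v| = 0.9999.
cos θ = (u·v)/(|u||v|) = -0.3133, so θ = 108.26°.

108.26°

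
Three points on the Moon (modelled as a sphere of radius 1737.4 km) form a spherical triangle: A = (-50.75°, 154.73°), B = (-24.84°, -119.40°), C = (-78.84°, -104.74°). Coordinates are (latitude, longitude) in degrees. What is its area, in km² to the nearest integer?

1210007 km²

Side lengths (central angles): a = 0.9495, b = 0.7416, c = 1.1954 rad; semiperimeter s = 1.4433.
By l'Huilier's theorem, tan(E/4) = √[tan(s/2) tan((s−a)/2) tan((s−b)/2) tan((s−c)/2)], giving spherical excess E = 0.4009 rad.
Area = E·R² = 0.4009 × (1737.4)² ≈ 1210007 km².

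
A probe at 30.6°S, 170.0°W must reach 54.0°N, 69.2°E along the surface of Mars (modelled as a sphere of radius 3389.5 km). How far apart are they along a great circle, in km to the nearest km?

7817 km

With latitudes φ₁ = -30.600°, φ₂ = 54.000° and longitude difference Δλ = -120.800°:
Haversine: a = sin²(Δφ/2) + cos φ₁ cos φ₂ sin²(Δλ/2) = 0.4529 + (0.8607)(0.5878)(0.7560) = 0.83544.
Central angle c = 2·arcsin(√a) = 2.30619 rad.
Distance = R·c = 3389.5 × 2.3062 ≈ 7817 km.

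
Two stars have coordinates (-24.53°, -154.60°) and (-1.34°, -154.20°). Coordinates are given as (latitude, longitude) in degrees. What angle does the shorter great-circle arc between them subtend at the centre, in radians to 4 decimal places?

Let φ₁ = -0.4281 rad, φ₂ = -0.0234 rad, and Δλ = 0.0070 rad.
cos c = sin φ₁ sin φ₂ + cos φ₁ cos φ₂ cos Δλ = (-0.4152)(-0.0234) + (0.9097)(0.9997)(1.0000) = 0.91918,
so c = arccos(0.91918) = 0.40480 rad.
So the angular separation is 0.4048 rad.

0.4048 rad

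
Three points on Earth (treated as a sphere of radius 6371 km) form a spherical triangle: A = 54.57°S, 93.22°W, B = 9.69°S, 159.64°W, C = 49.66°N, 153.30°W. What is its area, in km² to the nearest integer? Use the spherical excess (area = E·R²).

27739917 km²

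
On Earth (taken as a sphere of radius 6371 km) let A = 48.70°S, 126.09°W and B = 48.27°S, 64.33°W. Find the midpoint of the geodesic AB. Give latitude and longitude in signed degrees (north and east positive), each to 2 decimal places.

The central angle between A and B is δ = 0.6943 rad.
With f = 0.5, the slerp weights are sin((1−f)δ)/sin δ = 0.5317 and sin(fδ)/sin δ = 0.5317.
Weighted sum of the unit vectors: (0.5317)·(-0.3888,-0.5333,-0.7513) + (0.5317)·(0.2883,-0.5999,-0.7463) = (-0.0534, -0.6026, -0.7963).
Converting back: φ = atan2(z, √(x²+y²)) = -52.78°, λ = atan2(y, x) = -95.06°.

-52.78°, -95.06°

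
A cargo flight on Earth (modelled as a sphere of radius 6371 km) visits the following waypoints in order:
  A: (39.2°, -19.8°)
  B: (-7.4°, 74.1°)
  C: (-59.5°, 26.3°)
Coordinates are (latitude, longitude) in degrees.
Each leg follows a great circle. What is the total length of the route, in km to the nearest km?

Leg A→B: central angle 1.7049 rad, distance 10861.7 km.
Leg B→C: central angle 1.1051 rad, distance 7040.5 km.
Total: 10861.7 + 7040.5 ≈ 17902 km.

17902 km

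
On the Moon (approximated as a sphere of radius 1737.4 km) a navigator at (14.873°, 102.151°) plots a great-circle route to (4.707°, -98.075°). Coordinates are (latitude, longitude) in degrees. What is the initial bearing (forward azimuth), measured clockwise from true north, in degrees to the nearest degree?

With φ₁ = 0.2596, φ₂ = 0.0822, Δλ = 2.7886 rad, the forward-azimuth formula gives
θ = atan2( sin Δλ cos φ₂ , cos φ₁ sin φ₂ − sin φ₁ cos φ₂ cos Δλ ) = atan2(0.3446, 0.3193) = 47.17°.
So the initial bearing is 47°.

47°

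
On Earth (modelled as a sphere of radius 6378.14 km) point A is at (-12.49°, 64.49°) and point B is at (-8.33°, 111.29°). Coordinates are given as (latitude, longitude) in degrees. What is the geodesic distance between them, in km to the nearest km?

5139 km

Let φ₁ = -0.2180 rad, φ₂ = -0.1454 rad, and Δλ = 0.8168 rad.
cos c = sin φ₁ sin φ₂ + cos φ₁ cos φ₂ cos Δλ = (-0.2163)(-0.1449) + (0.9763)(0.9895)(0.6845) = 0.69263,
so c = arccos(0.69263) = 0.80567 rad.
Distance = R·c = 6378.14 × 0.8057 ≈ 5139 km.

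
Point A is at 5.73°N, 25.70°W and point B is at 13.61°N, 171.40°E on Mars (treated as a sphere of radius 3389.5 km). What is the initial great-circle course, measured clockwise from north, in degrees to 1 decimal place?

Δλ = -162.900° = -2.8431 rad.
y = sin Δλ · cos φ₂ = (-0.2940)(0.9719) = -0.2858
x = cos φ₁ sin φ₂ − sin φ₁ cos φ₂ cos Δλ = (0.9950)(0.2353) − (0.0998)(0.9719)(-0.9558) = 0.3269
θ = atan2(y, x) = -41.16°; adding 360° gives 318.8°.

318.8°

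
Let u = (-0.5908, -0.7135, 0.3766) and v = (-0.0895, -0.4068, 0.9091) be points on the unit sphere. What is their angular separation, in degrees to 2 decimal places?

u·v = 0.6855; |u| = 1.0000, |v| = 1.0000.
cos θ = (u·v)/(|u||v|) = 0.6855, so θ = 46.72°.

46.72°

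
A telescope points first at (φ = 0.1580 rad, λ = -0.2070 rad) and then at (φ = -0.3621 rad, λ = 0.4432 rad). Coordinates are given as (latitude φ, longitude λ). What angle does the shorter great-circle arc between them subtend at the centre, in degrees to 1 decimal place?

Let φ₁ = 0.1580 rad, φ₂ = -0.3621 rad, and Δλ = 0.6502 rad.
Haversine: a = sin²(Δφ/2) + cos φ₁ cos φ₂ sin²(Δλ/2) = 0.0661 + (0.9875)(0.9352)(0.1020) = 0.16033.
Central angle c = 2·arcsin(√a) = 0.82393 rad.
So the angular separation is 47.2°.

47.2°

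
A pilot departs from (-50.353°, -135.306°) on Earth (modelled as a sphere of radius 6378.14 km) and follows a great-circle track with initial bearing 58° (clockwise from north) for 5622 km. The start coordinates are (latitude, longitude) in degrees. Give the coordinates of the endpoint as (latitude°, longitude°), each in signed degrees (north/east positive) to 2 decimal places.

-13.23°, -93.07°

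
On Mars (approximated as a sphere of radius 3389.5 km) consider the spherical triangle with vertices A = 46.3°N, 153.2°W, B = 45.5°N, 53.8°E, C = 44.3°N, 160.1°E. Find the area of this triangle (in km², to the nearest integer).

4478546 km²

Side lengths (central angles): a = 1.2054, b = 0.5660, c = 1.4865 rad; semiperimeter s = 1.6289.
By l'Huilier's theorem, tan(E/4) = √[tan(s/2) tan((s−a)/2) tan((s−b)/2) tan((s−c)/2)], giving spherical excess E = 0.3898 rad.
Area = E·R² = 0.3898 × (3389.5)² ≈ 4478546 km².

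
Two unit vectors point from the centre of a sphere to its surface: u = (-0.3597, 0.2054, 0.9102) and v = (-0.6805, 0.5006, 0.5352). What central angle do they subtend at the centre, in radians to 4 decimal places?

0.5833 rad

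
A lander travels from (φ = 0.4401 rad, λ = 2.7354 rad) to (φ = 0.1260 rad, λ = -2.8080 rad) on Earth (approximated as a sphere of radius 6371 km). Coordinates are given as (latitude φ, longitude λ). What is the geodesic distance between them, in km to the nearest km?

4919 km

Let φ₁ = 0.4401 rad, φ₂ = 0.1260 rad, and Δλ = 0.7398 rad.
Haversine: a = sin²(Δφ/2) + cos φ₁ cos φ₂ sin²(Δλ/2) = 0.0245 + (0.9047)(0.9921)(0.1307) = 0.14176.
Central angle c = 2·arcsin(√a) = 0.77207 rad.
Distance = R·c = 6371 × 0.7721 ≈ 4919 km.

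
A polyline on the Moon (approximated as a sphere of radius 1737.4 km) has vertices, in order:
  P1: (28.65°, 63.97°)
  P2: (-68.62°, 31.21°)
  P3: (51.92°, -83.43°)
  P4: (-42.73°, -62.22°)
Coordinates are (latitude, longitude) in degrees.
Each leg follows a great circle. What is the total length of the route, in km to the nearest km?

Leg P1→P2: central angle 1.7492 rad, distance 3039.0 km.
Leg P2→P3: central angle 2.5441 rad, distance 4420.0 km.
Leg P3→P4: central angle 1.6828 rad, distance 2923.7 km.
Total: 3039.0 + 4420.0 + 2923.7 ≈ 10383 km.

10383 km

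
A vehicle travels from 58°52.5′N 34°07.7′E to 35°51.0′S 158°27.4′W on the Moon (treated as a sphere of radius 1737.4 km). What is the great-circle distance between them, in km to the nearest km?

In radians: φ₁ = 1.0276, φ₂ = -0.6257, Δλ = 167.415° = 2.9219 rad.
cos c = sin φ₁ sin φ₂ + cos φ₁ cos φ₂ cos Δλ = (0.8560)(-0.5857) + (0.5169)(0.8106)(-0.9760) = -0.91027,
so c = arccos(-0.91027) = 2.71473 rad.
Distance = R·c = 1737.4 × 2.7147 ≈ 4717 km.

4717 km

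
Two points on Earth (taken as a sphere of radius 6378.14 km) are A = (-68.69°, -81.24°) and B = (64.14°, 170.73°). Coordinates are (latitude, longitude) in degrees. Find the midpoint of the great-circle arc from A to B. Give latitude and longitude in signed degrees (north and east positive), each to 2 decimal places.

-3.84°, -142.40°

The central angle between A and B is δ = 2.6625 rad.
With f = 0.5, the slerp weights are sin((1−f)δ)/sin δ = 2.1072 and sin(fδ)/sin δ = 2.1072.
Weighted sum of the unit vectors: (2.1072)·(0.0553,-0.3592,-0.9316) + (2.1072)·(-0.4305,0.0703,0.8999) = (-0.7905, -0.6088, -0.0669).
Converting back: φ = atan2(z, √(x²+y²)) = -3.84°, λ = atan2(y, x) = -142.40°.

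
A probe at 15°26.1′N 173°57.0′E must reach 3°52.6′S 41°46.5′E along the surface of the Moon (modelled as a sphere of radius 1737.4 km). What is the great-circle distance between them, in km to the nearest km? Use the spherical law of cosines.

With latitudes φ₁ = 15.435°, φ₂ = -3.877° and longitude difference Δλ = -132.175°:
cos c = sin φ₁ sin φ₂ + cos φ₁ cos φ₂ cos Δλ = (0.2661)(-0.0676) + (0.9639)(0.9977)(-0.6714) = -0.66369,
so c = arccos(-0.66369) = 2.29654 rad.
Distance = R·c = 1737.4 × 2.2965 ≈ 3990 km.

3990 km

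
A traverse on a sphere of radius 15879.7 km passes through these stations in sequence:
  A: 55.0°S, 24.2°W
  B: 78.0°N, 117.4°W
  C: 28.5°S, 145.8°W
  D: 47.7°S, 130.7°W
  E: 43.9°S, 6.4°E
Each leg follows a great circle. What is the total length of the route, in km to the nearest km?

Leg A→B: central angle 2.5114 rad, distance 39880.1 km.
Leg B→C: central angle 1.8818 rad, distance 29882.3 km.
Leg C→D: central angle 0.3925 rad, distance 6232.8 km.
Leg D→E: central angle 1.4125 rad, distance 22430.3 km.
Total: 39880.1 + 29882.3 + 6232.8 + 22430.3 ≈ 98426 km.

98426 km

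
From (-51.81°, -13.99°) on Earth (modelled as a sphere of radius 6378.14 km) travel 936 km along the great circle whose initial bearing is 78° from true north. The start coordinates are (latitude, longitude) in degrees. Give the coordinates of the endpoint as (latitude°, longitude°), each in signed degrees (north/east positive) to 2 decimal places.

-49.35°, -1.31°

Angular distance δ = d/R = 936/6378.14 = 0.14675 rad; initial bearing θ = 1.3614 rad.
sin φ₂ = sin φ₁ cos δ + cos φ₁ sin δ cos θ = (-0.7860)(0.9893) + (0.6183)(0.1462)(0.2079) = -0.7587, so φ₂ = -49.35°.
Δλ = atan2(sin θ sin δ cos φ₁, cos δ − sin φ₁ sin φ₂) = atan2(0.0884, 0.3929) = 12.684°.
λ₂ = -13.990° + 12.684° = -1.31°.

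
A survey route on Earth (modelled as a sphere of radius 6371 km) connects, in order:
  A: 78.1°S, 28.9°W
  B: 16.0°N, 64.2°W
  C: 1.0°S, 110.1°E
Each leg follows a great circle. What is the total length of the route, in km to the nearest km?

Leg A→B: central angle 1.6789 rad, distance 10696.6 km.
Leg B→C: central angle 2.8620 rad, distance 18233.9 km.
Total: 10696.6 + 18233.9 ≈ 28931 km.

28931 km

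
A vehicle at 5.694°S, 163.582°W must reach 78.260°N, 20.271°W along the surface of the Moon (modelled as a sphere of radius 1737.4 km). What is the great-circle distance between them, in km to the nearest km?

In radians: φ₁ = -0.0994, φ₂ = 1.3659, Δλ = 143.311° = 2.5012 rad.
cos c = sin φ₁ sin φ₂ + cos φ₁ cos φ₂ cos Δλ = (-0.0992)(0.9791) + (0.9951)(0.2035)(-0.8019) = -0.25950,
so c = arccos(-0.25950) = 1.83330 rad.
Distance = R·c = 1737.4 × 1.8333 ≈ 3185 km.

3185 km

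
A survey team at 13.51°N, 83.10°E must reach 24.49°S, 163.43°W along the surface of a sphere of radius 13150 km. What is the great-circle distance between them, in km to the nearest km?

In radians: φ₁ = 0.2358, φ₂ = -0.4274, Δλ = 113.470° = 1.9804 rad.
cos c = sin φ₁ sin φ₂ + cos φ₁ cos φ₂ cos Δλ = (0.2336)(-0.4145) + (0.9723)(0.9100)(-0.3983) = -0.44925,
so c = arccos(-0.44925) = 2.03672 rad.
Distance = R·c = 13150 × 2.0367 ≈ 26783 km.

26783 km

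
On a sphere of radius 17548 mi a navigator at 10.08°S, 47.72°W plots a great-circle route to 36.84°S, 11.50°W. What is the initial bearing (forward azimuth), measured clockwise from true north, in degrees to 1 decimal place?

135.3°

Δλ = 36.220° = 0.6322 rad.
y = sin Δλ · cos φ₂ = (0.5909)(0.8003) = 0.4729
x = cos φ₁ sin φ₂ − sin φ₁ cos φ₂ cos Δλ = (0.9846)(-0.5996) − (-0.1750)(0.8003)(0.8068) = -0.4773
θ = atan2(y, x) = 135.27°, so the bearing is 135.3°.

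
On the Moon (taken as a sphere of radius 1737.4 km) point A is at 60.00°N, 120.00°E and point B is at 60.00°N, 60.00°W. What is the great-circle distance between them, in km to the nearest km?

In radians: φ₁ = 1.0472, φ₂ = 1.0472, Δλ = -180.000° = -3.1416 rad.
Haversine: a = sin²(Δφ/2) + cos φ₁ cos φ₂ sin²(Δλ/2) = 0.0000 + (0.5000)(0.5000)(1.0000) = 0.25000.
Central angle c = 2·arcsin(√a) = 1.04720 rad.
Distance = R·c = 1737.4 × 1.0472 ≈ 1819 km.

1819 km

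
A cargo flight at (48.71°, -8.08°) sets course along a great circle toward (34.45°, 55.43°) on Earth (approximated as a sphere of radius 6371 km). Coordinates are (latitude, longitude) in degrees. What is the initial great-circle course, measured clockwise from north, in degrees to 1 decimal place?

82.5°

Δλ = 63.510° = 1.1085 rad.
y = sin Δλ · cos φ₂ = (0.8950)(0.8246) = 0.7380
x = cos φ₁ sin φ₂ − sin φ₁ cos φ₂ cos Δλ = (0.6599)(0.5657) − (0.7514)(0.8246)(0.4460) = 0.0969
θ = atan2(y, x) = 82.52°, so the bearing is 82.5°.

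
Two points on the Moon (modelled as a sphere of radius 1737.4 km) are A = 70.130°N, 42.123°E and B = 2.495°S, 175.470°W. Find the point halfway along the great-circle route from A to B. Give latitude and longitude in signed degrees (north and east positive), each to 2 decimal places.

49.78°, 168.67°

The central angle between A and B is δ = 1.8860 rad.
With f = 0.5, the slerp weights are sin((1−f)δ)/sin δ = 0.8513 and sin(fδ)/sin δ = 0.8513.
Weighted sum of the unit vectors: (0.8513)·(0.2521,0.2280,0.9405) + (0.8513)·(-0.9959,-0.0789,-0.0435) = (-0.6332, 0.1269, 0.7635).
Converting back: φ = atan2(z, √(x²+y²)) = 49.78°, λ = atan2(y, x) = 168.67°.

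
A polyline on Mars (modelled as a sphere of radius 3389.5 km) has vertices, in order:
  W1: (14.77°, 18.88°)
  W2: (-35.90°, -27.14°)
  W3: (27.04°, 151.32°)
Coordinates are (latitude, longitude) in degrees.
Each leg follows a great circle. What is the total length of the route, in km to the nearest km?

14069 km

Leg W1→W2: central angle 1.1654 rad, distance 3950.0 km.
Leg W2→W3: central angle 2.9853 rad, distance 10118.6 km.
Total: 3950.0 + 10118.6 ≈ 14069 km.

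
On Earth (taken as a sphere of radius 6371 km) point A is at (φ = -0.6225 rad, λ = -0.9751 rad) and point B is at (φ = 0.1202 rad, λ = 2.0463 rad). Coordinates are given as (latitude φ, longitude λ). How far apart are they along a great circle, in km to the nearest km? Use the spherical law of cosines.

In radians: φ₁ = -0.6225, φ₂ = 0.1202, Δλ = 173.113° = 3.0214 rad.
cos c = sin φ₁ sin φ₂ + cos φ₁ cos φ₂ cos Δλ = (-0.5831)(0.1199) + (0.8124)(0.9928)(-0.9928) = -0.87066,
so c = arccos(-0.87066) = 2.62734 rad.
Distance = R·c = 6371 × 2.6273 ≈ 16739 km.

16739 km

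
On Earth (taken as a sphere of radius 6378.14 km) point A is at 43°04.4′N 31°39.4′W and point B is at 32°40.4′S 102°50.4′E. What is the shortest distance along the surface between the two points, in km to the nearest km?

15929 km

With latitudes φ₁ = 43.073°, φ₂ = -32.673° and longitude difference Δλ = 134.497°:
cos c = sin φ₁ sin φ₂ + cos φ₁ cos φ₂ cos Δλ = (0.6829)(-0.5398) + (0.7305)(0.8418)(-0.7009) = -0.79964,
so c = arccos(-0.79964) = 2.49749 rad.
Distance = R·c = 6378.14 × 2.4975 ≈ 15929 km.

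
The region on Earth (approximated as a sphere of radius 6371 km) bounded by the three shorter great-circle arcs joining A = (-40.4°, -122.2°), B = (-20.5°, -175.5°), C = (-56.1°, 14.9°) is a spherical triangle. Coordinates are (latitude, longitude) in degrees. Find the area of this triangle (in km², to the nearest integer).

29798533 km²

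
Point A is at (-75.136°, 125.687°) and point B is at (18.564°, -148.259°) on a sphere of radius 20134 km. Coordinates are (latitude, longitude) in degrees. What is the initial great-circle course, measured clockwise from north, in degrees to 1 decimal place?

81.3°

With φ₁ = -1.3114, φ₂ = 0.3240, Δλ = 1.5019 rad, the forward-azimuth formula gives
θ = atan2( sin Δλ cos φ₂ , cos φ₁ sin φ₂ − sin φ₁ cos φ₂ cos Δλ ) = atan2(0.9457, 0.1447) = 81.30°.
So the initial bearing is 81.3°.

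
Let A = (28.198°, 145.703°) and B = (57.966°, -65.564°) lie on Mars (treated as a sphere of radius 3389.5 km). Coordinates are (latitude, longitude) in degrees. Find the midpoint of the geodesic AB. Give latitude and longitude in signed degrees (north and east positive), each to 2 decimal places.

Central angle δ = 1.5698 rad. Interpolating on the sphere with fraction f = 0.5:
P = [sin((1−f)δ)·A + sin(fδ)·B] / sin δ = 0.7068·A + 0.7068·B in Cartesian coordinates,
giving P = (-0.3595, 0.0097, 0.9331), i.e. latitude 68.92°, longitude 178.46°.

68.92°, 178.46°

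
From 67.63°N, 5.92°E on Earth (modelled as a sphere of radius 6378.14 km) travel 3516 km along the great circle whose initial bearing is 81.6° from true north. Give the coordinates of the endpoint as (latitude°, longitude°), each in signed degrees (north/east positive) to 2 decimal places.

54.77°, 69.85°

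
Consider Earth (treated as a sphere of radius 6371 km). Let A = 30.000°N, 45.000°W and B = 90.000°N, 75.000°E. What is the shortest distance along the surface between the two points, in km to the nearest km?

6672 km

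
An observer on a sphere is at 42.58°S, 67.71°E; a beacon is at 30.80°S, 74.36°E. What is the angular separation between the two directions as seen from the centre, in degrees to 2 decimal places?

12.92°

In radians: φ₁ = -0.7432, φ₂ = -0.5376, Δλ = 6.650° = 0.1161 rad.
cos c = sin φ₁ sin φ₂ + cos φ₁ cos φ₂ cos Δλ = (-0.6766)(-0.5120) + (0.7363)(0.8590)(0.9933) = 0.97468,
so c = arccos(0.97468) = 0.22550 rad.
So the angular separation is 12.92°.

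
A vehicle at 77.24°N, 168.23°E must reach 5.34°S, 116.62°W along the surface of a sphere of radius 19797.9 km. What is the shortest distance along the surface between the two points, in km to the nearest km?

31780 km

In radians: φ₁ = 1.3481, φ₂ = -0.0932, Δλ = 75.150° = 1.3116 rad.
cos c = sin φ₁ sin φ₂ + cos φ₁ cos φ₂ cos Δλ = (0.9753)(-0.0931) + (0.2209)(0.9957)(0.2563) = -0.03441,
so c = arccos(-0.03441) = 1.60521 rad.
Distance = R·c = 19797.9 × 1.6052 ≈ 31780 km.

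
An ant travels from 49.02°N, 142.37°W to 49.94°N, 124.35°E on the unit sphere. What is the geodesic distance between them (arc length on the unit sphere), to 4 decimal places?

Let φ₁ = 0.8556 rad, φ₂ = 0.8716 rad, and Δλ = -1.6280 rad.
cos c = sin φ₁ sin φ₂ + cos φ₁ cos φ₂ cos Δλ = (0.7549)(0.7654) + (0.6558)(0.6436)(-0.0572) = 0.55366,
so c = arccos(0.55366) = 0.98404 rad.
On the unit sphere the arc length equals the central angle: 0.9840.

0.9840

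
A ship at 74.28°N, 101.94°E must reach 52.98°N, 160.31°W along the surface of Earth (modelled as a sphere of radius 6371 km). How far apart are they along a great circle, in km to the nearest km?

4638 km

In radians: φ₁ = 1.2964, φ₂ = 0.9247, Δλ = 97.750° = 1.7061 rad.
cos c = sin φ₁ sin φ₂ + cos φ₁ cos φ₂ cos Δλ = (0.9626)(0.7984) + (0.2709)(0.6021)(-0.1349) = 0.74656,
so c = arccos(0.74656) = 0.72791 rad.
Distance = R·c = 6371 × 0.7279 ≈ 4638 km.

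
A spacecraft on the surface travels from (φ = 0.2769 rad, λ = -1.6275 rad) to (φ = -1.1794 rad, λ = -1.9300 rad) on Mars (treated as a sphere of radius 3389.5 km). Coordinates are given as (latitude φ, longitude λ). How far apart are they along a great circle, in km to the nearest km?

4993 km

With latitudes φ₁ = 15.865°, φ₂ = -67.575° and longitude difference Δλ = -17.332°:
Haversine: a = sin²(Δφ/2) + cos φ₁ cos φ₂ sin²(Δλ/2) = 0.4429 + (0.9619)(0.3815)(0.0227) = 0.45121.
Central angle c = 2·arcsin(√a) = 1.47306 rad.
Distance = R·c = 3389.5 × 1.4731 ≈ 4993 km.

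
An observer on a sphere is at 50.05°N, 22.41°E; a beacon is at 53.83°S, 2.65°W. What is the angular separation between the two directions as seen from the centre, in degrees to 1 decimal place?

106.0°

With latitudes φ₁ = 50.050°, φ₂ = -53.830° and longitude difference Δλ = -25.060°:
Haversine: a = sin²(Δφ/2) + cos φ₁ cos φ₂ sin²(Δλ/2) = 0.6199 + (0.6421)(0.5902)(0.0471) = 0.63778.
Central angle c = 2·arcsin(√a) = 1.84997 rad.
So the angular separation is 106.0°.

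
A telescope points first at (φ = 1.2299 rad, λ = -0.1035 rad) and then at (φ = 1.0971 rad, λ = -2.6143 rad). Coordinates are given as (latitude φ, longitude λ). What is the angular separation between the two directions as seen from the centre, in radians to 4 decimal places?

0.7734 rad

With latitudes φ₁ = 70.468°, φ₂ = 62.859° and longitude difference Δλ = -143.858°:
cos c = sin φ₁ sin φ₂ + cos φ₁ cos φ₂ cos Δλ = (0.9425)(0.8899) + (0.3343)(0.4562)(-0.8076) = 0.71551,
so c = arccos(0.71551) = 0.77344 rad.
So the angular separation is 0.7734 rad.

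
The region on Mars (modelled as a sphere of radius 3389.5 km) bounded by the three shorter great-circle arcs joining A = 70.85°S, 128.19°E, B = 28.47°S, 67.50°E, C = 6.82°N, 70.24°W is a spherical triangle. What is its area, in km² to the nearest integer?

20378038 km²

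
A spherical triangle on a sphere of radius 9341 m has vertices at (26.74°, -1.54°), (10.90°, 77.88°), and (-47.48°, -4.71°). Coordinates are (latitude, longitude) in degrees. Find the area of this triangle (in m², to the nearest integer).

Side lengths (central angles): a = 1.6246, b = 1.2963, c = 1.3221 rad; semiperimeter s = 2.1215.
By l'Huilier's theorem, tan(E/4) = √[tan(s/2) tan((s−a)/2) tan((s−b)/2) tan((s−c)/2)], giving spherical excess E = 1.1276 rad.
Area = E·R² = 1.1276 × (9341)² ≈ 98384098 m².

98384098 m²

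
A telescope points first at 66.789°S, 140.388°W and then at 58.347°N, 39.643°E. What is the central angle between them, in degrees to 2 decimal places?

Let φ₁ = -1.1657 rad, φ₂ = 1.0183 rad, and Δλ = -3.1411 rad.
cos c = sin φ₁ sin φ₂ + cos φ₁ cos φ₂ cos Δλ = (-0.9191)(0.8512) + (0.3941)(0.5248)(-1.0000) = -0.98916,
so c = arccos(-0.98916) = 2.99425 rad.
So the angular separation is 171.56°.

171.56°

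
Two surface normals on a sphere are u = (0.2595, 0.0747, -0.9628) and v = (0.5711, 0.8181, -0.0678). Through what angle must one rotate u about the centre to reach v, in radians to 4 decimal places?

u·v = 0.2746; |u| = 1.0000, |v| = 1.0000.
cos θ = (u·v)/(|u||v|) = 0.2746, so θ = 1.2926 rad.

1.2926 rad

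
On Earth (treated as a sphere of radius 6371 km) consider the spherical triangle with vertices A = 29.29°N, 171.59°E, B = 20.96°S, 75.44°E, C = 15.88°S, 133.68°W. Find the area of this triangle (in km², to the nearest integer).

Side lengths (central angles): a = 2.3279, b = 1.2127, c = 1.8362 rad; semiperimeter s = 2.6883.
By l'Huilier's theorem, tan(E/4) = √[tan(s/2) tan((s−a)/2) tan((s−b)/2) tan((s−c)/2)], giving spherical excess E = 2.0754 rad.
Area = E·R² = 2.0754 × (6371)² ≈ 84240947 km².

84240947 km²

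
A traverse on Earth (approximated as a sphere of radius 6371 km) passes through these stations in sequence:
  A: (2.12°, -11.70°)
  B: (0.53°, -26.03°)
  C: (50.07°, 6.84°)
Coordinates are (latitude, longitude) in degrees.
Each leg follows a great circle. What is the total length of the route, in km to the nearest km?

7929 km

Leg A→B: central angle 0.2516 rad, distance 1602.7 km.
Leg B→C: central angle 0.9930 rad, distance 6326.5 km.
Total: 1602.7 + 6326.5 ≈ 7929 km.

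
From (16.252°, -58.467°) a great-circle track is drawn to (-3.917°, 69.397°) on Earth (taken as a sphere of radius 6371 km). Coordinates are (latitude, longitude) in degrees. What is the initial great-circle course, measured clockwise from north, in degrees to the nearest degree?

With φ₁ = 0.2837, φ₂ = -0.0684, Δλ = 2.2316 rad, the forward-azimuth formula gives
θ = atan2( sin Δλ cos φ₂ , cos φ₁ sin φ₂ − sin φ₁ cos φ₂ cos Δλ ) = atan2(0.7876, 0.1058) = 82.35°.
So the initial bearing is 82°.

82°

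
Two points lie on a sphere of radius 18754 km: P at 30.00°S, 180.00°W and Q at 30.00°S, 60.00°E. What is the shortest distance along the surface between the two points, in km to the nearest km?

In radians: φ₁ = -0.5236, φ₂ = -0.5236, Δλ = -120.000° = -2.0944 rad.
Haversine: a = sin²(Δφ/2) + cos φ₁ cos φ₂ sin²(Δλ/2) = 0.0000 + (0.8660)(0.8660)(0.7500) = 0.56250.
Central angle c = 2·arcsin(√a) = 1.69612 rad.
Distance = R·c = 18754 × 1.6961 ≈ 31809 km.

31809 km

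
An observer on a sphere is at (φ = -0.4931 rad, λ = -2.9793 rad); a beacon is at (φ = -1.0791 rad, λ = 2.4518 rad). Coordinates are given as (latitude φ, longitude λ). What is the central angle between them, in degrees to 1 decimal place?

46.3°

With latitudes φ₁ = -28.253°, φ₂ = -61.828° and longitude difference Δλ = -48.821°:
Haversine: a = sin²(Δφ/2) + cos φ₁ cos φ₂ sin²(Δλ/2) = 0.0834 + (0.8809)(0.4721)(0.1708) = 0.15445.
Central angle c = 2·arcsin(√a) = 0.80778 rad.
So the angular separation is 46.3°.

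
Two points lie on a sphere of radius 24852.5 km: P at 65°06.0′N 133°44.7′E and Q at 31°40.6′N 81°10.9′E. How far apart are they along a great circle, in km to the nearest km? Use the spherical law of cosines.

19971 km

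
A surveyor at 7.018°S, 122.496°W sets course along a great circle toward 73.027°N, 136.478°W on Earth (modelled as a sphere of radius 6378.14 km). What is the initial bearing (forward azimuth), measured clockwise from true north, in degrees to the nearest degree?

356°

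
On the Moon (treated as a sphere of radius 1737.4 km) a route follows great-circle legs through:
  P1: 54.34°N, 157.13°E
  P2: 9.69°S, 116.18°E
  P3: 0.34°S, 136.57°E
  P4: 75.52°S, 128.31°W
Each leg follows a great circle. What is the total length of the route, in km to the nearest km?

Leg P1→P2: central angle 1.2690 rad, distance 2204.7 km.
Leg P2→P3: central angle 0.3899 rad, distance 677.4 km.
Leg P3→P4: central angle 1.5874 rad, distance 2757.9 km.
Total: 2204.7 + 677.4 + 2757.9 ≈ 5640 km.

5640 km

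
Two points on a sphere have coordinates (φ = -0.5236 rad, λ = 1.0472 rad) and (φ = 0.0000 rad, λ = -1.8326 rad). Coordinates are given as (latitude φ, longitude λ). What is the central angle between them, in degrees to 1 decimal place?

In radians: φ₁ = -0.5236, φ₂ = 0.0000, Δλ = -165.000° = -2.8798 rad.
cos c = sin φ₁ sin φ₂ + cos φ₁ cos φ₂ cos Δλ = (-0.5000)(0.0000) + (0.8660)(1.0000)(-0.9659) = -0.83652,
so c = arccos(-0.83652) = 2.56169 rad.
So the angular separation is 146.8°.

146.8°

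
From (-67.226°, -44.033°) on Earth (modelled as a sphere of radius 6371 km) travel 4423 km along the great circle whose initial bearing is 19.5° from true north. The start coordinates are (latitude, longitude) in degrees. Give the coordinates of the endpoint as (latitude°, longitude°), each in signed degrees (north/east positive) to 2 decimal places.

Angular distance δ = d/R = 4423/6371 = 0.69424 rad; initial bearing θ = 0.3403 rad.
sin φ₂ = sin φ₁ cos δ + cos φ₁ sin δ cos θ = (-0.9220)(0.7685) + (0.3871)(0.6398)(0.9426) = -0.4752, so φ₂ = -28.37°.
Δλ = atan2(sin θ sin δ cos φ₁, cos δ − sin φ₁ sin φ₂) = atan2(0.0827, 0.3304) = 14.047°.
λ₂ = -44.033° + 14.047° = -29.99°.

-28.37°, -29.99°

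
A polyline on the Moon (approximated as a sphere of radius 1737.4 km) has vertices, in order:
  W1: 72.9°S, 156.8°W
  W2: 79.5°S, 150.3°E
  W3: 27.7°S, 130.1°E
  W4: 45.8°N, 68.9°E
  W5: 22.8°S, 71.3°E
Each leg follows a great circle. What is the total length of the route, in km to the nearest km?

Leg W1→W2: central angle 0.2367 rad, distance 411.3 km.
Leg W2→W3: central angle 0.9166 rad, distance 1592.6 km.
Leg W3→W4: central angle 1.6067 rad, distance 2791.5 km.
Leg W4→W5: central angle 1.1979 rad, distance 2081.2 km.
Total: 411.3 + 1592.6 + 2791.5 + 2081.2 ≈ 6877 km.

6877 km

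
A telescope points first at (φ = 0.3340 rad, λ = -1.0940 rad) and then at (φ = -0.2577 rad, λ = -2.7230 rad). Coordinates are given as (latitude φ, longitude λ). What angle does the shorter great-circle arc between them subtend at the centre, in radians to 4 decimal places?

With latitudes φ₁ = 19.137°, φ₂ = -14.765° and longitude difference Δλ = -93.335°:
cos c = sin φ₁ sin φ₂ + cos φ₁ cos φ₂ cos Δλ = (0.3278)(-0.2549) + (0.9447)(0.9670)(-0.0582) = -0.13669,
so c = arccos(-0.13669) = 1.70792 rad.
So the angular separation is 1.7079 rad.

1.7079 rad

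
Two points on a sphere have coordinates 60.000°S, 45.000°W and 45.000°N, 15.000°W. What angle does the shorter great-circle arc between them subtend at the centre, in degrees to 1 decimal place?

Let φ₁ = -1.0472 rad, φ₂ = 0.7854 rad, and Δλ = 0.5236 rad.
Haversine: a = sin²(Δφ/2) + cos φ₁ cos φ₂ sin²(Δλ/2) = 0.6294 + (0.5000)(0.7071)(0.0670) = 0.65309.
Central angle c = 2·arcsin(√a) = 1.88198 rad.
So the angular separation is 107.8°.

107.8°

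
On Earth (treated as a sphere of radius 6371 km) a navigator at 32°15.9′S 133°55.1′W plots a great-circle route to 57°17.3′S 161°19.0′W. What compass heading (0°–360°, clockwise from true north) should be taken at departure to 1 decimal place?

208.6°

With φ₁ = -0.5631, φ₂ = -0.9999, Δλ = -0.4782 rad, the forward-azimuth formula gives
θ = atan2( sin Δλ cos φ₂ , cos φ₁ sin φ₂ − sin φ₁ cos φ₂ cos Δλ ) = atan2(-0.2487, -0.4553) = -151.36°.
Adding 360° brings this into [0°, 360°): 208.6°.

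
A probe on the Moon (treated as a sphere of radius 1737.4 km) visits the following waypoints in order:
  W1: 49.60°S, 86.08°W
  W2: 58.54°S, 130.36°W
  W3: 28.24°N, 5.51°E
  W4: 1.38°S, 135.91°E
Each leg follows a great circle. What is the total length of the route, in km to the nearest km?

8785 km

Leg W1→W2: central angle 0.4696 rad, distance 815.8 km.
Leg W2→W3: central angle 2.3944 rad, distance 4160.1 km.
Leg W3→W4: central angle 2.1922 rad, distance 3808.8 km.
Total: 815.8 + 4160.1 + 3808.8 ≈ 8785 km.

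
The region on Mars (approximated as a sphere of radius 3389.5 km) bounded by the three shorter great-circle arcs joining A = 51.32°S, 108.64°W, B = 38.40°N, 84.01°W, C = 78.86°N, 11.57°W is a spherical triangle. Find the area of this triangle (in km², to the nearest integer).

361950 km²

Side lengths (central angles): a = 0.8564, b = 2.4667, c = 1.6105 rad; semiperimeter s = 2.4668.
By l'Huilier's theorem, tan(E/4) = √[tan(s/2) tan((s−a)/2) tan((s−b)/2) tan((s−c)/2)], giving spherical excess E = 0.0315 rad.
Area = E·R² = 0.0315 × (3389.5)² ≈ 361950 km².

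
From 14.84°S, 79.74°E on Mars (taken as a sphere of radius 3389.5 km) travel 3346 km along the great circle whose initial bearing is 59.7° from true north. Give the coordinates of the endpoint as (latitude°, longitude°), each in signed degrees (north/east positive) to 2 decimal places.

Angular distance δ = d/R = 3346/3389.5 = 0.98717 rad; initial bearing θ = 1.0420 rad.
sin φ₂ = sin φ₁ cos δ + cos φ₁ sin δ cos θ = (-0.2561)(0.5511) + (0.9666)(0.8345)(0.5045) = 0.2658, so φ₂ = 15.42°.
Δλ = atan2(sin θ sin δ cos φ₁, cos δ − sin φ₁ sin φ₂) = atan2(0.6964, 0.6191) = 48.363°.
λ₂ = 79.740° + 48.363° = 128.10°.

15.42°, 128.10°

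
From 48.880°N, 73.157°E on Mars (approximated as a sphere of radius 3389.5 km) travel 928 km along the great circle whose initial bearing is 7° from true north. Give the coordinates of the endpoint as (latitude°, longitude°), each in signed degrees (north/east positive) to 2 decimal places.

64.39°, 77.53°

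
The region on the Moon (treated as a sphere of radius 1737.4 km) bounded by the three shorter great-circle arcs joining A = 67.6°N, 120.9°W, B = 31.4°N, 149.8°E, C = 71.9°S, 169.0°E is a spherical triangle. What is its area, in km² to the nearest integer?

Side lengths (central angles): a = 1.8181, b = 2.5653, c = 1.0637 rad; semiperimeter s = 2.7235.
By l'Huilier's theorem, tan(E/4) = √[tan(s/2) tan((s−a)/2) tan((s−b)/2) tan((s−c)/2)], giving spherical excess E = 1.6775 rad.
Area = E·R² = 1.6775 × (1737.4)² ≈ 5063622 km².

5063622 km²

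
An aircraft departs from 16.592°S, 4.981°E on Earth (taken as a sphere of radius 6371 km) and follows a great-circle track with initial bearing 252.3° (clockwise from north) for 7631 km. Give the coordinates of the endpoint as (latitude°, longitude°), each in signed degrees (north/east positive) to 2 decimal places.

-22.05°, -68.19°

Angular distance δ = d/R = 7631/6371 = 1.19777 rad; initial bearing θ = 4.4035 rad.
sin φ₂ = sin φ₁ cos δ + cos φ₁ sin δ cos θ = (-0.2856)(0.3644) + (0.9584)(0.9312)(-0.3040) = -0.3754, so φ₂ = -22.05°.
Δλ = atan2(sin θ sin δ cos φ₁, cos δ − sin φ₁ sin φ₂) = atan2(-0.8502, 0.2572) = -73.166°.
λ₂ = 4.981° − 73.166° = -68.19°.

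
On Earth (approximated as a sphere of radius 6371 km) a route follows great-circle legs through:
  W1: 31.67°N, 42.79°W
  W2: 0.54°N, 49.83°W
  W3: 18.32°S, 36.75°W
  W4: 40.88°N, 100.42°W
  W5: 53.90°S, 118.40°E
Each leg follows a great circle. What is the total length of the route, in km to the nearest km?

32174 km

Leg W1→W2: central angle 0.5556 rad, distance 3539.8 km.
Leg W2→W3: central angle 0.3984 rad, distance 2538.2 km.
Leg W3→W4: central angle 1.4579 rad, distance 9288.4 km.
Leg W4→W5: central angle 2.6381 rad, distance 16807.2 km.
Total: 3539.8 + 2538.2 + 9288.4 + 16807.2 ≈ 32174 km.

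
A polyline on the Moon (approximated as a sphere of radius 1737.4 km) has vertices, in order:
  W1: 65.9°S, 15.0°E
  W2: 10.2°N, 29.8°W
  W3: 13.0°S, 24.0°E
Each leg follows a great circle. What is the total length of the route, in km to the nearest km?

4280 km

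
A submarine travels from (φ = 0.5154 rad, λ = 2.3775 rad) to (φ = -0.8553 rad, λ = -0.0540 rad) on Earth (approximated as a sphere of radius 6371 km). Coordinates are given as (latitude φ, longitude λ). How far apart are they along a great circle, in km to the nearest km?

Let φ₁ = 0.5154 rad, φ₂ = -0.8553 rad, and Δλ = -2.4315 rad.
cos c = sin φ₁ sin φ₂ + cos φ₁ cos φ₂ cos Δλ = (0.4929)(-0.7548) + (0.8701)(0.6560)(-0.7583) = -0.80483,
so c = arccos(-0.80483) = 2.50619 rad.
Distance = R·c = 6371 × 2.5062 ≈ 15967 km.

15967 km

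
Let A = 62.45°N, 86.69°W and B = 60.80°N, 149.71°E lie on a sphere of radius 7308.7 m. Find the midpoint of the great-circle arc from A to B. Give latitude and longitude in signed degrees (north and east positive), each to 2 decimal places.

Central angle δ = 0.8644 rad. Interpolating on the sphere with fraction f = 0.5:
P = [sin((1−f)δ)·A + sin(fδ)·B] / sin δ = 0.5506·A + 0.5506·B in Cartesian coordinates,
giving P = (-0.2173, -0.1188, 0.9689), i.e. latitude 75.66°, longitude -151.34°.

75.66°, -151.34°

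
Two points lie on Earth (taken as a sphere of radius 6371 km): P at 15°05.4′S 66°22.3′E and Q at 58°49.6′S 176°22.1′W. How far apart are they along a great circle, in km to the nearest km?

In radians: φ₁ = -0.2634, φ₂ = -1.0267, Δλ = 117.260° = 2.0466 rad.
Haversine: a = sin²(Δφ/2) + cos φ₁ cos φ₂ sin²(Δλ/2) = 0.1387 + (0.9655)(0.5176)(0.7290) = 0.50308.
Central angle c = 2·arcsin(√a) = 1.57697 rad.
Distance = R·c = 6371 × 1.5770 ≈ 10047 km.

10047 km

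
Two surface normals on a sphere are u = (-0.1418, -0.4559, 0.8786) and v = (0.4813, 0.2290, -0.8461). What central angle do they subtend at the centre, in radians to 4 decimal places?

2.7290 rad

u·v = -0.9160; |u| = 0.9999, |v| = 1.0000.
cos θ = (u·v)/(|u||v|) = -0.9161, so θ = 2.7290 rad.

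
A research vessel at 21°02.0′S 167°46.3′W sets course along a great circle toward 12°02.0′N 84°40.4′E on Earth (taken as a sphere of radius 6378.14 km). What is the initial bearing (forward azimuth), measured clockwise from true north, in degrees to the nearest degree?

With φ₁ = -0.3671, φ₂ = 0.2100, Δλ = -1.8772 rad, the forward-azimuth formula gives
θ = atan2( sin Δλ cos φ₂ , cos φ₁ sin φ₂ − sin φ₁ cos φ₂ cos Δλ ) = atan2(-0.9325, 0.0887) = -84.57°.
Adding 360° brings this into [0°, 360°): 275°.

275°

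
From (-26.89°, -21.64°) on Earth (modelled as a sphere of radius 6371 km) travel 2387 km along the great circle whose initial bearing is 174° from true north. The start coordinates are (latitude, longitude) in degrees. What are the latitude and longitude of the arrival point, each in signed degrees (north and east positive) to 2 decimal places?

-48.20°, -18.35°

Angular distance δ = d/R = 2387/6371 = 0.37467 rad; initial bearing θ = 3.0369 rad.
sin φ₂ = sin φ₁ cos δ + cos φ₁ sin δ cos θ = (-0.4523)(0.9306) + (0.8919)(0.3660)(-0.9945) = -0.7455, so φ₂ = -48.20°.
Δλ = atan2(sin θ sin δ cos φ₁, cos δ − sin φ₁ sin φ₂) = atan2(0.0341, 0.5935) = 3.290°.
λ₂ = -21.640° + 3.290° = -18.35°.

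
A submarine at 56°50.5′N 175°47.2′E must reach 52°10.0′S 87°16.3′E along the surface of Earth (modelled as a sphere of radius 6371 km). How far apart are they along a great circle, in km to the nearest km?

With latitudes φ₁ = 56.842°, φ₂ = -52.167° and longitude difference Δλ = -88.515°:
cos c = sin φ₁ sin φ₂ + cos φ₁ cos φ₂ cos Δλ = (0.8372)(-0.7898) + (0.5470)(0.6134)(0.0259) = -0.65250,
so c = arccos(-0.65250) = 2.28167 rad.
Distance = R·c = 6371 × 2.2817 ≈ 14537 km.

14537 km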